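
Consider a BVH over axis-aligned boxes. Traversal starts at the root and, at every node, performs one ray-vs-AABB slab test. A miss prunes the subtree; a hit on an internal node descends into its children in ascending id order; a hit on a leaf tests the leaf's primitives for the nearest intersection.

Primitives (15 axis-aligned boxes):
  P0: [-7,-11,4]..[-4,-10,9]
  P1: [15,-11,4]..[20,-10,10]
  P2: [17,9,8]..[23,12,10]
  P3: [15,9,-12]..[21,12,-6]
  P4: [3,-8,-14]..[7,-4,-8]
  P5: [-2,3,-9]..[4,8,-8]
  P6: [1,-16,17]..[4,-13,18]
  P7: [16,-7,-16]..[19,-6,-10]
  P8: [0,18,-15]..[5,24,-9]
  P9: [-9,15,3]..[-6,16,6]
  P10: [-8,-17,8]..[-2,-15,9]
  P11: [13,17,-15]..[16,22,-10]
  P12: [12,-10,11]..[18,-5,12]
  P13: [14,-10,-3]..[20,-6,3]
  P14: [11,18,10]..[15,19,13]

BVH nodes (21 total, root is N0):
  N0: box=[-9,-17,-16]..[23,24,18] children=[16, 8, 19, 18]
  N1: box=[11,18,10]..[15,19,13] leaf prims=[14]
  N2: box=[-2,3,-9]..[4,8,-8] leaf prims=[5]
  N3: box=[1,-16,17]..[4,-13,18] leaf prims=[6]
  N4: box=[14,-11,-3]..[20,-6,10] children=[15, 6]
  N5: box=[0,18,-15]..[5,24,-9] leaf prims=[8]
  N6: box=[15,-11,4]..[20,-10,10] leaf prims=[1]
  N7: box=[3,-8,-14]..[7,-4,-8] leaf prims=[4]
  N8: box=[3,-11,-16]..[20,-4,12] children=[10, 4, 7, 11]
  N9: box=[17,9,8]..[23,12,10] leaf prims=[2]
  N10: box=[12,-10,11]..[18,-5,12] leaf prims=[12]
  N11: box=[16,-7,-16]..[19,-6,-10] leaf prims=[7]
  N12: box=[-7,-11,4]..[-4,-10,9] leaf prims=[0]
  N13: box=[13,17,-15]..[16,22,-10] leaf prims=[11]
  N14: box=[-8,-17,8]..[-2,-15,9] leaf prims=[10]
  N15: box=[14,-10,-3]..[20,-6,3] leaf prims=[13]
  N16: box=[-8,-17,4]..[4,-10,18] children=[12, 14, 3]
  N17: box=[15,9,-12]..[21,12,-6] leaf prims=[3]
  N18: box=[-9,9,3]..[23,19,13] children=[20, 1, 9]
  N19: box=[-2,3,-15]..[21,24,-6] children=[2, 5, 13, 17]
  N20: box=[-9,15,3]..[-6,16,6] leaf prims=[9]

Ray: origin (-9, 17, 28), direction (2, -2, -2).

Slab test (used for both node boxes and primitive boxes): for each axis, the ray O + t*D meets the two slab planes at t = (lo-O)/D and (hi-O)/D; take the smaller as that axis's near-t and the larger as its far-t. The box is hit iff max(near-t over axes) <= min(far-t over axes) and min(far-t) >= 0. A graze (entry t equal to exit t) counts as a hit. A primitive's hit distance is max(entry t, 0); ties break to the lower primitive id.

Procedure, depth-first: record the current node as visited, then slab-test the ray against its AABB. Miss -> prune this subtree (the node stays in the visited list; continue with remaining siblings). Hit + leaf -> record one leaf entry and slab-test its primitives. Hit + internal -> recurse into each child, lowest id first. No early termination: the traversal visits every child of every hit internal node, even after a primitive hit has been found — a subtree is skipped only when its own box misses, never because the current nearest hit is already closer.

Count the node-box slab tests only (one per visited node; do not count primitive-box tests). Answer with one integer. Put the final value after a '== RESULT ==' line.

Trace the traversal:
N0 x:[0,16] y:[-7/2,17] z:[5,22] -> hit [5,16], descend [8, 16, 18, 19]
  N8 x:[6,29/2] y:[21/2,14] z:[8,22] -> hit [21/2,14], descend [4, 7, 10, 11]
    N4 x:[23/2,29/2] y:[23/2,14] z:[9,31/2] -> hit [23/2,14], descend [6, 15]
      N6 x:[12,29/2] y:[27/2,14] z:[9,12] -> miss, prune
      N15 x:[23/2,29/2] y:[23/2,27/2] z:[25/2,31/2] -> hit [25/2,27/2] leaf, test {P13@t=25/2}
    N7 x:[6,8] y:[21/2,25/2] z:[18,21] -> miss, prune
    N10 x:[21/2,27/2] y:[11,27/2] z:[8,17/2] -> miss, prune
    N11 x:[25/2,14] y:[23/2,12] z:[19,22] -> miss, prune
  N16 x:[1/2,13/2] y:[27/2,17] z:[5,12] -> miss, prune
  N18 x:[0,16] y:[-1,4] z:[15/2,25/2] -> miss, prune
  N19 x:[7/2,15] y:[-7/2,7] z:[17,43/2] -> miss, prune

Visited [0, 8, 4, 6, 15, 7, 10, 11, 16, 18, 19]. Tests: 11 box, 1 leaf. Nearest: P13.

== RESULT ==
11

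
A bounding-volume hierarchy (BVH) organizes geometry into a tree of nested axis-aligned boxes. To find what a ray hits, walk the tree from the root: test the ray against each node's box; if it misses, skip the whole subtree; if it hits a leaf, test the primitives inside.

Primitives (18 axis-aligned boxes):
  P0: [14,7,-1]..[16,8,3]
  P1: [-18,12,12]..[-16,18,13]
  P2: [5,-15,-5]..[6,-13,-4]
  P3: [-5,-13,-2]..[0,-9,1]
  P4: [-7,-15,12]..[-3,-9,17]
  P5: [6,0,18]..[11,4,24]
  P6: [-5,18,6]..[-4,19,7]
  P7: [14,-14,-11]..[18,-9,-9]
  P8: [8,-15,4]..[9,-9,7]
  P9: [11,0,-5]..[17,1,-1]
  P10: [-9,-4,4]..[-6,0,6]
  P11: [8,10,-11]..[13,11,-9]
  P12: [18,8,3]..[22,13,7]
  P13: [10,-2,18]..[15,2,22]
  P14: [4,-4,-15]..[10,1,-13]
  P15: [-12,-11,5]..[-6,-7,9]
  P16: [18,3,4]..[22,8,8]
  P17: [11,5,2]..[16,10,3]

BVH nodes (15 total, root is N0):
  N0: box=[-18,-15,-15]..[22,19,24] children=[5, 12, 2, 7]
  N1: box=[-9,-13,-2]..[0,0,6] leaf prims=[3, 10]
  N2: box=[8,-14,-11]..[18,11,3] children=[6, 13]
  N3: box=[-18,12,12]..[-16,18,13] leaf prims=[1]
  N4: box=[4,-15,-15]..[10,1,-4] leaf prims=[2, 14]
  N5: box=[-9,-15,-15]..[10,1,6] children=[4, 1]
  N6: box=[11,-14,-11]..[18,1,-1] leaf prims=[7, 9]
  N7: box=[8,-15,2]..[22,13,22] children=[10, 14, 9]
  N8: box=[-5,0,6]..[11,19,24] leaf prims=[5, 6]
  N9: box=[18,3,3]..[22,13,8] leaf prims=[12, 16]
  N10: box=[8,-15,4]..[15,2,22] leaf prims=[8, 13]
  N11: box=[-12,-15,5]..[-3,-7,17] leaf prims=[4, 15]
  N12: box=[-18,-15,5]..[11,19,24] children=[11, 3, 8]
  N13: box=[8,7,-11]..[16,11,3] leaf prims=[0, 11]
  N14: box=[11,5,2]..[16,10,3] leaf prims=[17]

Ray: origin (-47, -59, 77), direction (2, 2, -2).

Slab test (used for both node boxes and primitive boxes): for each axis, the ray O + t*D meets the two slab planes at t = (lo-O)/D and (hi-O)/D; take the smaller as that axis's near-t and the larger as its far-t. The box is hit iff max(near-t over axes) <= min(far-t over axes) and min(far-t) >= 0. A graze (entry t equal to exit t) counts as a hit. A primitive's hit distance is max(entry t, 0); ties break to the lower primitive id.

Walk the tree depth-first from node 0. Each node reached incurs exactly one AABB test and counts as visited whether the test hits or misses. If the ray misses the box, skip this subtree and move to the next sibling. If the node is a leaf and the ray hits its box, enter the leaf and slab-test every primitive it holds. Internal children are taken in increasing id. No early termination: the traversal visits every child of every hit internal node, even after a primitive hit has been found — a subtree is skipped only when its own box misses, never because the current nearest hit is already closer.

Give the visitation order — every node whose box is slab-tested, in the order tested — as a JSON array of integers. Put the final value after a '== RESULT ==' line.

Trace the traversal:
N0 x:[29/2,69/2] y:[22,39] z:[53/2,46] -> hit [53/2,69/2], descend [2, 5, 7, 12]
  N2 x:[55/2,65/2] y:[45/2,35] z:[37,44] -> miss, prune
  N5 x:[19,57/2] y:[22,30] z:[71/2,46] -> miss, prune
  N7 x:[55/2,69/2] y:[22,36] z:[55/2,75/2] -> hit [55/2,69/2], descend [9, 10, 14]
    N9 x:[65/2,69/2] y:[31,36] z:[69/2,37] -> hit [69/2,69/2] leaf, test {P12(miss), P16(miss)}
    N10 x:[55/2,31] y:[22,61/2] z:[55/2,73/2] -> hit [55/2,61/2] leaf, test {P8(miss), P13@t=57/2}
    N14 x:[29,63/2] y:[32,69/2] z:[37,75/2] -> miss, prune
  N12 x:[29/2,29] y:[22,39] z:[53/2,36] -> hit [53/2,29], descend [3, 8, 11]
    N3 x:[29/2,31/2] y:[71/2,77/2] z:[32,65/2] -> miss, prune
    N8 x:[21,29] y:[59/2,39] z:[53/2,71/2] -> miss, prune
    N11 x:[35/2,22] y:[22,26] z:[30,36] -> miss, prune

Summary -> nodes [0, 2, 5, 7, 9, 10, 14, 12, 3, 8, 11]; box-tests=11; leaf-entries=2; first=P13

== RESULT ==
[0, 2, 5, 7, 9, 10, 14, 12, 3, 8, 11]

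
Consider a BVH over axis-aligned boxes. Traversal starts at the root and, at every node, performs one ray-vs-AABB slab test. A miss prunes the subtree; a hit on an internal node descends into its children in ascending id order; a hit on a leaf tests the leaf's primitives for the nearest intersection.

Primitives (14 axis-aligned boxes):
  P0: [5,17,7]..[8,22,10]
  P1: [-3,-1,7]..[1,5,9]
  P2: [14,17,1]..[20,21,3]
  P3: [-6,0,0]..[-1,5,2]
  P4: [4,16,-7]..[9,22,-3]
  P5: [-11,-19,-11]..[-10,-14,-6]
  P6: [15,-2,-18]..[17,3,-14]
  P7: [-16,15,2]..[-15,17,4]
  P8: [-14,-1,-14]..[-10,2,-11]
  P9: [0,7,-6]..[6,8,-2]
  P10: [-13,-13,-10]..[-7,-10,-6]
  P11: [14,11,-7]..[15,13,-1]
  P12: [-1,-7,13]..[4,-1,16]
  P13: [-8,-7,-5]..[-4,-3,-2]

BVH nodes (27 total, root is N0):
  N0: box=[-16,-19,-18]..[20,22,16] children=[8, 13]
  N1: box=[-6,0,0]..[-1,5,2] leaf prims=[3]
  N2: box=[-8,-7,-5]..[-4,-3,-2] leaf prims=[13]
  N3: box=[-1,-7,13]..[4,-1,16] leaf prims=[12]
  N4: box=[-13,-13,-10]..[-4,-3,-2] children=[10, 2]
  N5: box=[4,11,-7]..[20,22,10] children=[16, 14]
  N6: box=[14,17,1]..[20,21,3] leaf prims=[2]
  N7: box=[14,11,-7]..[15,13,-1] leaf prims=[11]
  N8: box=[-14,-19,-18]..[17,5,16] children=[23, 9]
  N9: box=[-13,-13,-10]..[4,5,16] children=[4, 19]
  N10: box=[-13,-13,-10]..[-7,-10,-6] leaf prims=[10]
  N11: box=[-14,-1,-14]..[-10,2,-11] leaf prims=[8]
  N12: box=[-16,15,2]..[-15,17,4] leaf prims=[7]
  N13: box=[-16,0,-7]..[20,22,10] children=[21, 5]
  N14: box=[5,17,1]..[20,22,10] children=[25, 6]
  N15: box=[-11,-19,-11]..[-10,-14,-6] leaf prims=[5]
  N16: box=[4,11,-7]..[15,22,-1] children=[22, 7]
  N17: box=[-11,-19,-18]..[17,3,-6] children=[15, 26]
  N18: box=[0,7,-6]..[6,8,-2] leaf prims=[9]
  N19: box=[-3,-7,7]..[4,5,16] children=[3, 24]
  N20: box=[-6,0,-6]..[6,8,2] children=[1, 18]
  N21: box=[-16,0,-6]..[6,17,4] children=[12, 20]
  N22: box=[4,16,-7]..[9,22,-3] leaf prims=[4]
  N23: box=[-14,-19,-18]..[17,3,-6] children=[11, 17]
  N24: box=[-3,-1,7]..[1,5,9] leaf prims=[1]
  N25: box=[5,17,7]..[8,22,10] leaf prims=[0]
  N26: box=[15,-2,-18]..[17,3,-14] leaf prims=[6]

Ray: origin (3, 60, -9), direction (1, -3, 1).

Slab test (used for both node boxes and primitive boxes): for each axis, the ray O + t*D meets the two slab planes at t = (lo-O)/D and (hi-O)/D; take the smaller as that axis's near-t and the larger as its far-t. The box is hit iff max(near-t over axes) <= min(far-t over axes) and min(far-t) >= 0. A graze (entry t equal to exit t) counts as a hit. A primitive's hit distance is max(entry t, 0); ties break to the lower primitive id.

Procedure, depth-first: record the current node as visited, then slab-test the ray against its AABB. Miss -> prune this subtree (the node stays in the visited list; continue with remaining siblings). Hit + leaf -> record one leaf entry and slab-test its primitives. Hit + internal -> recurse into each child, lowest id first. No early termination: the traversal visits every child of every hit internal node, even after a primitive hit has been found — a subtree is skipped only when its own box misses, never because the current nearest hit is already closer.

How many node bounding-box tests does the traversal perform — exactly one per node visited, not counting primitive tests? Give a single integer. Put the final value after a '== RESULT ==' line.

Walk:
N0 x:[-19,17] y:[38/3,79/3] z:[-9,25] -> hit [38/3,17], descend [8, 13]
  N8 x:[-17,14] y:[55/3,79/3] z:[-9,25] -> miss, prune
  N13 x:[-19,17] y:[38/3,20] z:[2,19] -> hit [38/3,17], descend [5, 21]
    N5 x:[1,17] y:[38/3,49/3] z:[2,19] -> hit [38/3,49/3], descend [14, 16]
      N14 x:[2,17] y:[38/3,43/3] z:[10,19] -> hit [38/3,43/3], descend [6, 25]
        N6 x:[11,17] y:[13,43/3] z:[10,12] -> miss, prune
        N25 x:[2,5] y:[38/3,43/3] z:[16,19] -> miss, prune
      N16 x:[1,12] y:[38/3,49/3] z:[2,8] -> miss, prune
    N21 x:[-19,3] y:[43/3,20] z:[3,13] -> miss, prune

Visited [0, 8, 13, 5, 14, 6, 25, 16, 21]. Tests: 9 box, 0 leaf. Nearest: miss.

== RESULT ==
9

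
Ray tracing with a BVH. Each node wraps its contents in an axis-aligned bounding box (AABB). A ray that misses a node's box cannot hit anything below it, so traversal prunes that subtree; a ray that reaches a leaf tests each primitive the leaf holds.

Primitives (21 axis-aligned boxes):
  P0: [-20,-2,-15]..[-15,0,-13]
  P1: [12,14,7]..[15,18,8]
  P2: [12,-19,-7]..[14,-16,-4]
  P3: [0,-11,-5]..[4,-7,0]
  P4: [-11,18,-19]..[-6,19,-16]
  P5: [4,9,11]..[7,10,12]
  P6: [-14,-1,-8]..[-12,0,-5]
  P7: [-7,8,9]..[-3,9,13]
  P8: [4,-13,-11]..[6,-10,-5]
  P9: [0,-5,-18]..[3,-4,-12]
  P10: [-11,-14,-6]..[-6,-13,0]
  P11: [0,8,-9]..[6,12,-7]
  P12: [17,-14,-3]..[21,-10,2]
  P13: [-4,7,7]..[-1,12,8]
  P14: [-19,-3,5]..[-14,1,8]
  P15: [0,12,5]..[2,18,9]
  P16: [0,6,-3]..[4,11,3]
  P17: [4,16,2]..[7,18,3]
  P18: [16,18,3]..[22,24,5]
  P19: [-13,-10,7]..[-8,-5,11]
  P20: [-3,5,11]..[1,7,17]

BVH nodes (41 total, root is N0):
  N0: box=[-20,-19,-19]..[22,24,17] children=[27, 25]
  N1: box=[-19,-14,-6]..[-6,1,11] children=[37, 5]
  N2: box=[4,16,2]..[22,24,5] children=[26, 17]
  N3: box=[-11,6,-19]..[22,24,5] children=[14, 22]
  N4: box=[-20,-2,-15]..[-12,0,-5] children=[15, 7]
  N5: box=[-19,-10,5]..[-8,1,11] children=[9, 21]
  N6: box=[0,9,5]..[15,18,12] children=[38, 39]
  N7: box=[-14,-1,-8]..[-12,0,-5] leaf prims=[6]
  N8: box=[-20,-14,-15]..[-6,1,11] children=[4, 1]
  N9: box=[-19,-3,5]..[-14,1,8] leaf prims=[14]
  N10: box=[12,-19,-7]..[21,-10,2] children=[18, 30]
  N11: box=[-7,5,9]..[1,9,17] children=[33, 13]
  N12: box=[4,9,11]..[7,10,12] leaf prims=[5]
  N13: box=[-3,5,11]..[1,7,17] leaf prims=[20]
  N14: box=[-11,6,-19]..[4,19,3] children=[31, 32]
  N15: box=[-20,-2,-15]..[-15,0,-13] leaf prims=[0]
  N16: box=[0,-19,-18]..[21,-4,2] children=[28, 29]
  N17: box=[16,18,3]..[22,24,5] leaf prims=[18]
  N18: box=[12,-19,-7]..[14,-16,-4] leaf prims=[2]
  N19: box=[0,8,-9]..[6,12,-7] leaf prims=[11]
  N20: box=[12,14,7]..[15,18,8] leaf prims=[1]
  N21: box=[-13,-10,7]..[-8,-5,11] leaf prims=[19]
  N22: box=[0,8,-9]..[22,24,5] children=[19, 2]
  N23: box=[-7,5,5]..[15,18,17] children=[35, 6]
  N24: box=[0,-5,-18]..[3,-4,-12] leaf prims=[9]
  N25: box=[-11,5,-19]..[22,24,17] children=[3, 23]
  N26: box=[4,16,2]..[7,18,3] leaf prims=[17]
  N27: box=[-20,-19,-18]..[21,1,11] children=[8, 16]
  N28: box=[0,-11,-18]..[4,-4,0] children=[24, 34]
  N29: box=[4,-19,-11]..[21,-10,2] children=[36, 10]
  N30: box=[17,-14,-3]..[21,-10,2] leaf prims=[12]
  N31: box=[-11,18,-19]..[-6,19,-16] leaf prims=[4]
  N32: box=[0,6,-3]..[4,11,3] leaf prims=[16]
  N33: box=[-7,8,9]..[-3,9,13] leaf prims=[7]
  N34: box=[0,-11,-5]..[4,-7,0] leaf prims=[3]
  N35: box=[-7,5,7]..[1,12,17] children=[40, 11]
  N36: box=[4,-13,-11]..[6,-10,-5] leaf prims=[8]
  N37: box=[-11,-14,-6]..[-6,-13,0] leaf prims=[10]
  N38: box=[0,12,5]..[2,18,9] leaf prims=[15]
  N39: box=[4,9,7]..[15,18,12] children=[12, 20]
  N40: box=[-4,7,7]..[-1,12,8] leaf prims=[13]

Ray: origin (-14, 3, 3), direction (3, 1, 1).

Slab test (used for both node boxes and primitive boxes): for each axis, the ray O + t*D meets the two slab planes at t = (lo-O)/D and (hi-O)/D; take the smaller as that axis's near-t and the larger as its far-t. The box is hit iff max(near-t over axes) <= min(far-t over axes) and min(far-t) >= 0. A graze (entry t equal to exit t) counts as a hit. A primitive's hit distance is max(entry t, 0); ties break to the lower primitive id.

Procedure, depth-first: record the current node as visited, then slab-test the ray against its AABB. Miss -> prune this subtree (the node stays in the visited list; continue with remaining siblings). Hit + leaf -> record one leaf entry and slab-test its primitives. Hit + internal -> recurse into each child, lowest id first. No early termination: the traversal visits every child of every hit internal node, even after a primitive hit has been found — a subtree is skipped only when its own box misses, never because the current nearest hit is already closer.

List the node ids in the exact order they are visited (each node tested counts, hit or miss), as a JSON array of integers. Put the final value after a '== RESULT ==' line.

Walk:
N0 x:[-2,12] y:[-22,21] z:[-22,14] -> hit [-2,12], descend [25, 27]
  N25 x:[1,12] y:[2,21] z:[-22,14] -> hit [2,12], descend [3, 23]
    N3 x:[1,12] y:[3,21] z:[-22,2] -> miss, prune
    N23 x:[7/3,29/3] y:[2,15] z:[2,14] -> hit [7/3,29/3], descend [6, 35]
      N6 x:[14/3,29/3] y:[6,15] z:[2,9] -> hit [6,9], descend [38, 39]
        N38 x:[14/3,16/3] y:[9,15] z:[2,6] -> miss, prune
        N39 x:[6,29/3] y:[6,15] z:[4,9] -> hit [6,9], descend [12, 20]
          N12 x:[6,7] y:[6,7] z:[8,9] -> miss, prune
          N20 x:[26/3,29/3] y:[11,15] z:[4,5] -> miss, prune
      N35 x:[7/3,5] y:[2,9] z:[4,14] -> hit [4,5], descend [11, 40]
        N11 x:[7/3,5] y:[2,6] z:[6,14] -> miss, prune
        N40 x:[10/3,13/3] y:[4,9] z:[4,5] -> hit [4,13/3] leaf, test {P13@t=4}
  N27 x:[-2,35/3] y:[-22,-2] z:[-21,8] -> miss, prune

13 AABB tests over nodes [0, 25, 3, 23, 6, 38, 39, 12, 20, 35, 11, 40, 27]; 1 leaf entered; closest P13.

== RESULT ==
[0, 25, 3, 23, 6, 38, 39, 12, 20, 35, 11, 40, 27]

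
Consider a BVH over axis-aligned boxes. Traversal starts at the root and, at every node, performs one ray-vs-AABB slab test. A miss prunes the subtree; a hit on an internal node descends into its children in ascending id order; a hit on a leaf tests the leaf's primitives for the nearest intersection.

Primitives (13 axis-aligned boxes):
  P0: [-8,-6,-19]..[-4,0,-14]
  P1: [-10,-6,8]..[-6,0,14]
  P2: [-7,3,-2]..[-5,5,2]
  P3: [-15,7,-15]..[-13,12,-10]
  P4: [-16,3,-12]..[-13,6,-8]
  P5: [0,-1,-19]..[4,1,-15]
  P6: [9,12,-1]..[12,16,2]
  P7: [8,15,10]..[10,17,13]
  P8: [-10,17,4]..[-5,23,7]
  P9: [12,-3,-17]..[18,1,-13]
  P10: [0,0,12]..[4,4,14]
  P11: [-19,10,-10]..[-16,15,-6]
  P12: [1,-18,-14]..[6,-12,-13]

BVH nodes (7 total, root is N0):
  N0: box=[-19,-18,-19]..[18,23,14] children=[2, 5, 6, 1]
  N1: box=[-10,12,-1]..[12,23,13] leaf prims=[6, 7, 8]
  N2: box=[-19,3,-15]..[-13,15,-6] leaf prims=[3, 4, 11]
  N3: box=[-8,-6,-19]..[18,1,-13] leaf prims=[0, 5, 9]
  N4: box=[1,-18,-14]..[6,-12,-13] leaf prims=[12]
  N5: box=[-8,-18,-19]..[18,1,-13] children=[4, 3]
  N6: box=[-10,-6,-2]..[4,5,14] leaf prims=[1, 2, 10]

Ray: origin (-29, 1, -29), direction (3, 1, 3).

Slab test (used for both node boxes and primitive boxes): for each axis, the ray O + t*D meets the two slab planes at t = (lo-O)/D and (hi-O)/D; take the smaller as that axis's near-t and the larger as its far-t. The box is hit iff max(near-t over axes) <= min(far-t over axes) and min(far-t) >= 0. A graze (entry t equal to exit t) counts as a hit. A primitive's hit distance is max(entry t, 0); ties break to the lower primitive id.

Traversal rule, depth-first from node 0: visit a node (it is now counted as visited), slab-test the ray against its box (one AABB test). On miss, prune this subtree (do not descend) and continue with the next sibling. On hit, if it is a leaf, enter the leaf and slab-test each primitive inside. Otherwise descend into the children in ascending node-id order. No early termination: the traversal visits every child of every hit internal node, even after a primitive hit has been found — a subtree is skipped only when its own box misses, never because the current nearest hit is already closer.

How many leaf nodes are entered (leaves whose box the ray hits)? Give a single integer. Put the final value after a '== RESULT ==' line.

Traverse from the root:
N0 x:[10/3,47/3] y:[-19,22] z:[10/3,43/3] -> hit [10/3,43/3], descend [1, 2, 5, 6]
  N1 x:[19/3,41/3] y:[11,22] z:[28/3,14] -> hit [11,41/3] leaf, test {P6(miss), P7(miss), P8(miss)}
  N2 x:[10/3,16/3] y:[2,14] z:[14/3,23/3] -> hit [14/3,16/3] leaf, test {P3(miss), P4(miss), P11(miss)}
  N5 x:[7,47/3] y:[-19,0] z:[10/3,16/3] -> miss, prune
  N6 x:[19/3,11] y:[-7,4] z:[9,43/3] -> miss, prune

order=[0, 1, 2, 5, 6]  |boxes|=5  |leaves|=2  hit=miss

== RESULT ==
2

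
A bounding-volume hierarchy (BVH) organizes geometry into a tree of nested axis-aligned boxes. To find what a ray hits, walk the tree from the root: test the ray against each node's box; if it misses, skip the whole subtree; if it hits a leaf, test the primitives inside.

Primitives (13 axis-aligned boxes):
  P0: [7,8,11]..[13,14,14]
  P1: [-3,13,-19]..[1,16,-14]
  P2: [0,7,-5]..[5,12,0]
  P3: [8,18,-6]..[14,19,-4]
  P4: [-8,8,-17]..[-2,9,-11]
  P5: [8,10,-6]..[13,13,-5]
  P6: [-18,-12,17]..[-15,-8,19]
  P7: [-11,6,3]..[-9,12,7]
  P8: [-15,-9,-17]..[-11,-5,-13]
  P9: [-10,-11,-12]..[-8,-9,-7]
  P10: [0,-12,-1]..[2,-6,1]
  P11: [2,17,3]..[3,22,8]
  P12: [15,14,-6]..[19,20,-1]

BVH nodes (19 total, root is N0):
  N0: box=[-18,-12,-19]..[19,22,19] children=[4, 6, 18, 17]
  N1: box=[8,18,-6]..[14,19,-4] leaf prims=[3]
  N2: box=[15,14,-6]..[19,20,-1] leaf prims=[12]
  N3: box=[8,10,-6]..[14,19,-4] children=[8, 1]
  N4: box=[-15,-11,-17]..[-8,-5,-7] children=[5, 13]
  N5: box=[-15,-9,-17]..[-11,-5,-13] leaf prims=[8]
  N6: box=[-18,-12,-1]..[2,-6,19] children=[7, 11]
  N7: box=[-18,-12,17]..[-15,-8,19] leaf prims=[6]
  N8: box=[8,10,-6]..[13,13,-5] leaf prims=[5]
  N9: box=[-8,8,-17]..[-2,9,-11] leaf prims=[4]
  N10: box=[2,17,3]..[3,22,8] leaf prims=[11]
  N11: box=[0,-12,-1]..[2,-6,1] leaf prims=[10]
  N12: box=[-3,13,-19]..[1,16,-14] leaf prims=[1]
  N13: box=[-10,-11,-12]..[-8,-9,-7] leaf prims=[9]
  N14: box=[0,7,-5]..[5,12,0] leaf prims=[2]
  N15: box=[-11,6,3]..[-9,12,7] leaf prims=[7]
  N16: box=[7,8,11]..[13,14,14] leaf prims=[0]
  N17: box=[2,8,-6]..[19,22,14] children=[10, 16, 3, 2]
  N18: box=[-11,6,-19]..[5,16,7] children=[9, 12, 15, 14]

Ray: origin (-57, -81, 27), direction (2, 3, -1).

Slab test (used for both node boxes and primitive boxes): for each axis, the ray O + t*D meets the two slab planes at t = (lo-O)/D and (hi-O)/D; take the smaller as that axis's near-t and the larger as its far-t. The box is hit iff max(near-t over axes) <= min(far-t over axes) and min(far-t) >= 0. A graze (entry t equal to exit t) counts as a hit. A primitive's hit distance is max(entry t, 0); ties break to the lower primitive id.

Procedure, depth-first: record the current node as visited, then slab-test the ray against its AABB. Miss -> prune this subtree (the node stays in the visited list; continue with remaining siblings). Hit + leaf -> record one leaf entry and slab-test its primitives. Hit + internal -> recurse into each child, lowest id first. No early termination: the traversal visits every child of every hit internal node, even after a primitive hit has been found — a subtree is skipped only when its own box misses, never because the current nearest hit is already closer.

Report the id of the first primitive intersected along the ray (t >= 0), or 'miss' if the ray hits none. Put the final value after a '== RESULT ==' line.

Traverse from the root:
N0 x:[39/2,38] y:[23,103/3] z:[8,46] -> hit [23,103/3], descend [4, 6, 17, 18]
  N4 x:[21,49/2] y:[70/3,76/3] z:[34,44] -> miss, prune
  N6 x:[39/2,59/2] y:[23,25] z:[8,28] -> hit [23,25], descend [7, 11]
    N7 x:[39/2,21] y:[23,73/3] z:[8,10] -> miss, prune
    N11 x:[57/2,59/2] y:[23,25] z:[26,28] -> miss, prune
  N17 x:[59/2,38] y:[89/3,103/3] z:[13,33] -> hit [89/3,33], descend [2, 3, 10, 16]
    N2 x:[36,38] y:[95/3,101/3] z:[28,33] -> miss, prune
    N3 x:[65/2,71/2] y:[91/3,100/3] z:[31,33] -> hit [65/2,33], descend [1, 8]
      N1 x:[65/2,71/2] y:[33,100/3] z:[31,33] -> hit [33,33] leaf, test {P3@t=33}
      N8 x:[65/2,35] y:[91/3,94/3] z:[32,33] -> miss, prune
    N10 x:[59/2,30] y:[98/3,103/3] z:[19,24] -> miss, prune
    N16 x:[32,35] y:[89/3,95/3] z:[13,16] -> miss, prune
  N18 x:[23,31] y:[29,97/3] z:[20,46] -> hit [29,31], descend [9, 12, 14, 15]
    N9 x:[49/2,55/2] y:[89/3,30] z:[38,44] -> miss, prune
    N12 x:[27,29] y:[94/3,97/3] z:[41,46] -> miss, prune
    N14 x:[57/2,31] y:[88/3,31] z:[27,32] -> hit [88/3,31] leaf, test {P2@t=88/3}
    N15 x:[23,24] y:[29,31] z:[20,24] -> miss, prune

Visited [0, 4, 6, 7, 11, 17, 2, 3, 1, 8, 10, 16, 18, 9, 12, 14, 15]. Tests: 17 box, 2 leaf. Nearest: P2.

== RESULT ==
2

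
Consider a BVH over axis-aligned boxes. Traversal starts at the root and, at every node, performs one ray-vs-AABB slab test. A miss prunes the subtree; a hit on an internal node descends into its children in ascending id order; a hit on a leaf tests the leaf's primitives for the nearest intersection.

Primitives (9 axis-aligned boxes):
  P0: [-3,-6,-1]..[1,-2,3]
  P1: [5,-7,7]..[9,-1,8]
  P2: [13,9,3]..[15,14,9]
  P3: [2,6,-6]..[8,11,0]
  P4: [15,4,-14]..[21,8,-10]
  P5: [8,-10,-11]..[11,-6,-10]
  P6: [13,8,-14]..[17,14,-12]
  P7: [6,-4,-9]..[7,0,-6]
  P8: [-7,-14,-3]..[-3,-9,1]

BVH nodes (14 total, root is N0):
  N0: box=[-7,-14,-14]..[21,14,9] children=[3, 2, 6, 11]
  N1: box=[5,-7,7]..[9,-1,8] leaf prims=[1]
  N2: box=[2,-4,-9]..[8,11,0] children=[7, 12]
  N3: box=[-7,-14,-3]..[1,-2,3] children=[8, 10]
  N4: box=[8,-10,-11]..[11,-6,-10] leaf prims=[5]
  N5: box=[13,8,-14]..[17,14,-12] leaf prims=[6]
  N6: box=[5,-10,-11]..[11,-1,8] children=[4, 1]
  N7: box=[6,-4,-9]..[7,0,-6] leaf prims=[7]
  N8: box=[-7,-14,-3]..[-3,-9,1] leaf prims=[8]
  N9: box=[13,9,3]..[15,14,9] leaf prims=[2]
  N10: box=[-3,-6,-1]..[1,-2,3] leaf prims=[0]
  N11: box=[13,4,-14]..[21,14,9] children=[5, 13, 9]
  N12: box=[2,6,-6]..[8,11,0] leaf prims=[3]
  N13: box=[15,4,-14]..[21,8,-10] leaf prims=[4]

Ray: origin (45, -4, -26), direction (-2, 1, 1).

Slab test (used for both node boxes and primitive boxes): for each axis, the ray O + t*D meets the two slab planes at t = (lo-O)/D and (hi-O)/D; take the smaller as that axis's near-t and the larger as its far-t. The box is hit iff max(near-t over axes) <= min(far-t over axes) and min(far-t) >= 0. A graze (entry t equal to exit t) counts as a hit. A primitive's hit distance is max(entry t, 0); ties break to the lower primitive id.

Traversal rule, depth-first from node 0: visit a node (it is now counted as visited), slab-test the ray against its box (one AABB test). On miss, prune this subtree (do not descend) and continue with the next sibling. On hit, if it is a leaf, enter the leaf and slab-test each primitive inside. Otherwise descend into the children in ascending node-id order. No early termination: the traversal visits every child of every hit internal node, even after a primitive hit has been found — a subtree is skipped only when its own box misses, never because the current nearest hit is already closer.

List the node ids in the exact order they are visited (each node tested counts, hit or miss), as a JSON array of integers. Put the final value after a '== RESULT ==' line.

Walk:
N0 x:[12,26] y:[-10,18] z:[12,35] -> hit [12,18], descend [2, 3, 6, 11]
  N2 x:[37/2,43/2] y:[0,15] z:[17,26] -> miss, prune
  N3 x:[22,26] y:[-10,2] z:[23,29] -> miss, prune
  N6 x:[17,20] y:[-6,3] z:[15,34] -> miss, prune
  N11 x:[12,16] y:[8,18] z:[12,35] -> hit [12,16], descend [5, 9, 13]
    N5 x:[14,16] y:[12,18] z:[12,14] -> hit [14,14] leaf, test {P6@t=14}
    N9 x:[15,16] y:[13,18] z:[29,35] -> miss, prune
    N13 x:[12,15] y:[8,12] z:[12,16] -> hit [12,12] leaf, test {P4@t=12}

Visited [0, 2, 3, 6, 11, 5, 9, 13]. Tests: 8 box, 2 leaf. Nearest: P4.

== RESULT ==
[0, 2, 3, 6, 11, 5, 9, 13]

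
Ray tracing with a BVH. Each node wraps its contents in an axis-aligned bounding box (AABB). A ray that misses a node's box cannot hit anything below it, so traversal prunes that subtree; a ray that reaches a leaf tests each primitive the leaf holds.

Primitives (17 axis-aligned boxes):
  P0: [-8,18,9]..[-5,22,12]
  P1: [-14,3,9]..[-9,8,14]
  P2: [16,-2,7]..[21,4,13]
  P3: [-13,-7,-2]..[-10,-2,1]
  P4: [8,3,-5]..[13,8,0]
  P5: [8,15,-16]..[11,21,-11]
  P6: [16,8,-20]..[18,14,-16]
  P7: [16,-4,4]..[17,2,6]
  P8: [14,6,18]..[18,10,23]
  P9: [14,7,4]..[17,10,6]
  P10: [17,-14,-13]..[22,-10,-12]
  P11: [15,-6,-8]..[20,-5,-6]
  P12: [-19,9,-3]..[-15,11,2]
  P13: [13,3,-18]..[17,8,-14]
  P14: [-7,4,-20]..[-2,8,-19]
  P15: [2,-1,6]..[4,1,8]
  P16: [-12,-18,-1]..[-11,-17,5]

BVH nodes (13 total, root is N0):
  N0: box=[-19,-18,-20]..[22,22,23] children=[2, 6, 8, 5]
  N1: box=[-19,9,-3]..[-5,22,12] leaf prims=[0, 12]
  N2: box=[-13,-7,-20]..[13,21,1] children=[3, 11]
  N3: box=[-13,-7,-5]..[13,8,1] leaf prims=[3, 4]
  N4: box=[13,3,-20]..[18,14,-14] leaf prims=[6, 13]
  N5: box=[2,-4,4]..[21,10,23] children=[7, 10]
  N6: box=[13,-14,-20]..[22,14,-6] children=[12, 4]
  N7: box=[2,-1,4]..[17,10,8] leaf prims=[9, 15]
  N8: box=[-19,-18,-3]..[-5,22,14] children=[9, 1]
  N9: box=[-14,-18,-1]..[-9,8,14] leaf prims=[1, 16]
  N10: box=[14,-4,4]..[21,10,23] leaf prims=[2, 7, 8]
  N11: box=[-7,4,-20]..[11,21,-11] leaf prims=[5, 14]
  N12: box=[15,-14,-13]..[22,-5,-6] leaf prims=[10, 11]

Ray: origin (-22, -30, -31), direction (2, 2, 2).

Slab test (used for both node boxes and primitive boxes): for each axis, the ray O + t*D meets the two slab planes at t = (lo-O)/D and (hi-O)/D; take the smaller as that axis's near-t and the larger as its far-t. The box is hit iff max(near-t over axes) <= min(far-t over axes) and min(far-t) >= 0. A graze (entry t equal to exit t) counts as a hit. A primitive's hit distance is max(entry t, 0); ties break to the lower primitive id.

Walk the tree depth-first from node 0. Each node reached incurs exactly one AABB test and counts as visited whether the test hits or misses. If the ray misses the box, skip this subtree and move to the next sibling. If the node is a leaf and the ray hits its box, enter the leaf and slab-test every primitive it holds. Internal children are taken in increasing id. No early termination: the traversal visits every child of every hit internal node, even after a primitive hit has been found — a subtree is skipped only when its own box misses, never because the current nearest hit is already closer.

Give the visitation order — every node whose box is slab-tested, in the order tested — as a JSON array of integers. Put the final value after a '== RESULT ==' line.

Traverse from the root:
N0 x:[3/2,22] y:[6,26] z:[11/2,27] -> hit [6,22], descend [2, 5, 6, 8]
  N2 x:[9/2,35/2] y:[23/2,51/2] z:[11/2,16] -> hit [23/2,16], descend [3, 11]
    N3 x:[9/2,35/2] y:[23/2,19] z:[13,16] -> hit [13,16] leaf, test {P3(miss), P4(miss)}
    N11 x:[15/2,33/2] y:[17,51/2] z:[11/2,10] -> miss, prune
  N5 x:[12,43/2] y:[13,20] z:[35/2,27] -> hit [35/2,20], descend [7, 10]
    N7 x:[12,39/2] y:[29/2,20] z:[35/2,39/2] -> hit [35/2,39/2] leaf, test {P9@t=37/2, P15(miss)}
    N10 x:[18,43/2] y:[13,20] z:[35/2,27] -> hit [18,20] leaf, test {P2(miss), P7(miss), P8(miss)}
  N6 x:[35/2,22] y:[8,22] z:[11/2,25/2] -> miss, prune
  N8 x:[3/2,17/2] y:[6,26] z:[14,45/2] -> miss, prune

Summary -> nodes [0, 2, 3, 11, 5, 7, 10, 6, 8]; box-tests=9; leaf-entries=3; first=P9

== RESULT ==
[0, 2, 3, 11, 5, 7, 10, 6, 8]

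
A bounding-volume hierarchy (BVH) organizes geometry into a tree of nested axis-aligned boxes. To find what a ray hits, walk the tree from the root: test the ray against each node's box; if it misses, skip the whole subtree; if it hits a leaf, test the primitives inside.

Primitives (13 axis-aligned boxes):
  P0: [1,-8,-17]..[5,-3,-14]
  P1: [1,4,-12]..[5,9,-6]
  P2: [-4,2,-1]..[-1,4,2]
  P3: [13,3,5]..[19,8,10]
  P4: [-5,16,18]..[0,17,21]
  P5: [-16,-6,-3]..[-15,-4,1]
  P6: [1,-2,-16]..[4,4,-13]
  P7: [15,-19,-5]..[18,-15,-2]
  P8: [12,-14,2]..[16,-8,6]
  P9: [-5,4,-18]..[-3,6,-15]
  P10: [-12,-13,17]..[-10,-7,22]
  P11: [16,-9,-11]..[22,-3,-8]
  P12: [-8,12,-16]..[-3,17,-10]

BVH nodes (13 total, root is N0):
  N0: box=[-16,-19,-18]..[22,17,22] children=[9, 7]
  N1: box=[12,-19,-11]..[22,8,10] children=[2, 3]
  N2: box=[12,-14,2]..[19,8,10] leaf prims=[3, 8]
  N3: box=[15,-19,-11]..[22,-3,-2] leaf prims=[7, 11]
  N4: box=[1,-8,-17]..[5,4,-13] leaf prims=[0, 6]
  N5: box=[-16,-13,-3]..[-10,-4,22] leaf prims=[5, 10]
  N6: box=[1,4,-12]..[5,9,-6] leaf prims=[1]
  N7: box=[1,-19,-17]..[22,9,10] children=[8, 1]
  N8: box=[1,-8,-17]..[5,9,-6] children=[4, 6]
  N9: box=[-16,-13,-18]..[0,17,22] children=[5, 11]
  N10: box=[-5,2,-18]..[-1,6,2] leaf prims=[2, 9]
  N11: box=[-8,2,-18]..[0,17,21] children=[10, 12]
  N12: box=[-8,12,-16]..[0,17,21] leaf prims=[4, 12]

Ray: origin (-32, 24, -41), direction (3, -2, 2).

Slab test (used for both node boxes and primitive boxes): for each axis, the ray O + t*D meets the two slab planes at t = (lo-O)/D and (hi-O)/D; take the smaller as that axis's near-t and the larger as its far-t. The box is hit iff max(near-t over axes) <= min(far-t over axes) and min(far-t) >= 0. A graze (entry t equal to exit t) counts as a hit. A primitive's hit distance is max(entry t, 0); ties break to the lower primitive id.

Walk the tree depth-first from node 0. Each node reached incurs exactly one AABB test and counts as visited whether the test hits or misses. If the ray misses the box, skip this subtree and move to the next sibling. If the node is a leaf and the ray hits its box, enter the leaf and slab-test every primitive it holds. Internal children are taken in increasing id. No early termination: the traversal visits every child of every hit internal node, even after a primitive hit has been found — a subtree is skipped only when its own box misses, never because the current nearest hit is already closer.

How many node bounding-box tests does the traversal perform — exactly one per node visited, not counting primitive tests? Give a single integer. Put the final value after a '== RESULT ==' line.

Traverse from the root:
N0 x:[16/3,18] y:[7/2,43/2] z:[23/2,63/2] -> hit [23/2,18], descend [7, 9]
  N7 x:[11,18] y:[15/2,43/2] z:[12,51/2] -> hit [12,18], descend [1, 8]
    N1 x:[44/3,18] y:[8,43/2] z:[15,51/2] -> hit [15,18], descend [2, 3]
      N2 x:[44/3,17] y:[8,19] z:[43/2,51/2] -> miss, prune
      N3 x:[47/3,18] y:[27/2,43/2] z:[15,39/2] -> hit [47/3,18] leaf, test {P7(miss), P11@t=16}
    N8 x:[11,37/3] y:[15/2,16] z:[12,35/2] -> hit [12,37/3], descend [4, 6]
      N4 x:[11,37/3] y:[10,16] z:[12,14] -> hit [12,37/3] leaf, test {P0(miss), P6(miss)}
      N6 x:[11,37/3] y:[15/2,10] z:[29/2,35/2] -> miss, prune
  N9 x:[16/3,32/3] y:[7/2,37/2] z:[23/2,63/2] -> miss, prune

9 AABB tests over nodes [0, 7, 1, 2, 3, 8, 4, 6, 9]; 2 leaves entered; closest P11.

== RESULT ==
9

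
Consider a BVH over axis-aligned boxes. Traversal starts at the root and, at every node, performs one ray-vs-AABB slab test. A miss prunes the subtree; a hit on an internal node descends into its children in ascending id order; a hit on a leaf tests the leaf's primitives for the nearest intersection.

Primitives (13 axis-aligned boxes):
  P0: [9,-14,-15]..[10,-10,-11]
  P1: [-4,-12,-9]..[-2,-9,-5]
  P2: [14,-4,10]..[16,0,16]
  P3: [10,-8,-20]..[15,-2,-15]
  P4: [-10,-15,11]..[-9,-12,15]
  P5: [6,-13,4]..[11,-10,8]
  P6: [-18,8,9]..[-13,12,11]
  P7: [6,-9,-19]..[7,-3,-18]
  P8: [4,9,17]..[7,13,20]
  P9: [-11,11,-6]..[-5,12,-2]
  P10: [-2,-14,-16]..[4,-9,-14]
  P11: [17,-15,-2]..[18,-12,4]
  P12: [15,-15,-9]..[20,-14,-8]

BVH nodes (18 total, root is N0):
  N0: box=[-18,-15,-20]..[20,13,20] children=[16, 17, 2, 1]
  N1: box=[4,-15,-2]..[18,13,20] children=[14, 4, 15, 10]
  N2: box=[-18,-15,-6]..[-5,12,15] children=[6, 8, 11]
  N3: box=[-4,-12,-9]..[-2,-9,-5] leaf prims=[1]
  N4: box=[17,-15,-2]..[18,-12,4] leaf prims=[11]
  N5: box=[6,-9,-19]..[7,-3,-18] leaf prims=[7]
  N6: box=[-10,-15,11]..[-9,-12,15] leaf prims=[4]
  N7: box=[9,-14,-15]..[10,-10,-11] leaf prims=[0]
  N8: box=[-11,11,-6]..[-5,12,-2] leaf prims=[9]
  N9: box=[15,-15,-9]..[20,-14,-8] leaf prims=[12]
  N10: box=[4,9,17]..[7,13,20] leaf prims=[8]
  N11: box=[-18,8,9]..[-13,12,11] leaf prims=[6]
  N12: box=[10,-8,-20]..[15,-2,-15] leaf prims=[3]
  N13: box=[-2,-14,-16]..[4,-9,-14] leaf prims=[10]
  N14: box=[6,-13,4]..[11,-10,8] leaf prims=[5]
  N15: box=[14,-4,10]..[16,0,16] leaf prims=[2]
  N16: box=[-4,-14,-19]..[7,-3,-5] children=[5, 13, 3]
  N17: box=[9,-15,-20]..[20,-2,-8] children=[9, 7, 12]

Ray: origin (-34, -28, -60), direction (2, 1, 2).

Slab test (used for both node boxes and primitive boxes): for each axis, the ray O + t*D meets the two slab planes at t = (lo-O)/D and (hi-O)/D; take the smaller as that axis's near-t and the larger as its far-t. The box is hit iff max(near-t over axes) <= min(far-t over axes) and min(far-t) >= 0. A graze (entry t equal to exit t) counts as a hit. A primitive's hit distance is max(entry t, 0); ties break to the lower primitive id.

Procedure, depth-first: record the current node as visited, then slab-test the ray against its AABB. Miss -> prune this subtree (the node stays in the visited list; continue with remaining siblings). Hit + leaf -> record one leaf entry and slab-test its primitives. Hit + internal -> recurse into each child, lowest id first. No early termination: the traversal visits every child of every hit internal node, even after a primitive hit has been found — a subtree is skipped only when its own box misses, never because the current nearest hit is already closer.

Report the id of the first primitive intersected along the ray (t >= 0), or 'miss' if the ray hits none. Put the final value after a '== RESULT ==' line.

Walk:
N0 x:[8,27] y:[13,41] z:[20,40] -> hit [20,27], descend [1, 2, 16, 17]
  N1 x:[19,26] y:[13,41] z:[29,40] -> miss, prune
  N2 x:[8,29/2] y:[13,40] z:[27,75/2] -> miss, prune
  N16 x:[15,41/2] y:[14,25] z:[41/2,55/2] -> hit [41/2,41/2], descend [3, 5, 13]
    N3 x:[15,16] y:[16,19] z:[51/2,55/2] -> miss, prune
    N5 x:[20,41/2] y:[19,25] z:[41/2,21] -> hit [41/2,41/2] leaf, test {P7@t=41/2}
    N13 x:[16,19] y:[14,19] z:[22,23] -> miss, prune
  N17 x:[43/2,27] y:[13,26] z:[20,26] -> hit [43/2,26], descend [7, 9, 12]
    N7 x:[43/2,22] y:[14,18] z:[45/2,49/2] -> miss, prune
    N9 x:[49/2,27] y:[13,14] z:[51/2,26] -> miss, prune
    N12 x:[22,49/2] y:[20,26] z:[20,45/2] -> hit [22,45/2] leaf, test {P3@t=22}

11 AABB tests over nodes [0, 1, 2, 16, 3, 5, 13, 17, 7, 9, 12]; 2 leaves entered; closest P7.

== RESULT ==
7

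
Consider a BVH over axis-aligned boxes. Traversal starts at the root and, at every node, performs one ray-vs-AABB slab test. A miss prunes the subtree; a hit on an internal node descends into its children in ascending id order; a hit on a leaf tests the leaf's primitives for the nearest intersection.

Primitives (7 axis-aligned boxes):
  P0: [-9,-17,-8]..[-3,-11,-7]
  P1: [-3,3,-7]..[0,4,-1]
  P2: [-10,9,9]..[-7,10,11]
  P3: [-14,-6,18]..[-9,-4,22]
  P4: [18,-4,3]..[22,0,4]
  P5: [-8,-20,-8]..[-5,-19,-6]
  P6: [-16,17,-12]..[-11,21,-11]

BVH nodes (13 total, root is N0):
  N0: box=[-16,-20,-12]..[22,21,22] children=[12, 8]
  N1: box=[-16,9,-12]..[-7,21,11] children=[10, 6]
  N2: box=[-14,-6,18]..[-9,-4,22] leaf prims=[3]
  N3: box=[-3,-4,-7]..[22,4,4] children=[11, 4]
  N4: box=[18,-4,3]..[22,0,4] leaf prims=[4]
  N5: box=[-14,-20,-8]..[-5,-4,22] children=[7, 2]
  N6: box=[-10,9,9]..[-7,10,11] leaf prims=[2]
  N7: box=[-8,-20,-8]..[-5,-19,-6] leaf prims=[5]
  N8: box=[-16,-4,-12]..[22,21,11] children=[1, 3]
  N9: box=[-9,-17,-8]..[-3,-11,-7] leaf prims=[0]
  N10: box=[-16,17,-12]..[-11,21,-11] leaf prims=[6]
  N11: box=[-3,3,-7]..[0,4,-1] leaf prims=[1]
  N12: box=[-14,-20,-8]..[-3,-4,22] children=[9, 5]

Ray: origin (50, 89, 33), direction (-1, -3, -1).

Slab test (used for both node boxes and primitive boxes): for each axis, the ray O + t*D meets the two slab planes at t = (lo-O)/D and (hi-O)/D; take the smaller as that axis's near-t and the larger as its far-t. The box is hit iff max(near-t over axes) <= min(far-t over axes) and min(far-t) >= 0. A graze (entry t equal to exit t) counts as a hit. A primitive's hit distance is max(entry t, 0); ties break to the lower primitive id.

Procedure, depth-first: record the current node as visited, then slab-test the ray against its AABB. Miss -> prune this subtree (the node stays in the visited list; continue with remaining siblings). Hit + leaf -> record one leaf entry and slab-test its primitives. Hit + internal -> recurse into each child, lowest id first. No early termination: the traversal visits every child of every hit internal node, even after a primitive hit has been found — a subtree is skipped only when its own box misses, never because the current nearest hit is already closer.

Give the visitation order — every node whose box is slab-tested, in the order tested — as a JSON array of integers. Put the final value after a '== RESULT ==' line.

Walk:
N0 x:[28,66] y:[68/3,109/3] z:[11,45] -> hit [28,109/3], descend [8, 12]
  N8 x:[28,66] y:[68/3,31] z:[22,45] -> hit [28,31], descend [1, 3]
    N1 x:[57,66] y:[68/3,80/3] z:[22,45] -> miss, prune
    N3 x:[28,53] y:[85/3,31] z:[29,40] -> hit [29,31], descend [4, 11]
      N4 x:[28,32] y:[89/3,31] z:[29,30] -> hit [89/3,30] leaf, test {P4@t=89/3}
      N11 x:[50,53] y:[85/3,86/3] z:[34,40] -> miss, prune
  N12 x:[53,64] y:[31,109/3] z:[11,41] -> miss, prune

7 AABB tests over nodes [0, 8, 1, 3, 4, 11, 12]; 1 leaf entered; closest P4.

== RESULT ==
[0, 8, 1, 3, 4, 11, 12]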